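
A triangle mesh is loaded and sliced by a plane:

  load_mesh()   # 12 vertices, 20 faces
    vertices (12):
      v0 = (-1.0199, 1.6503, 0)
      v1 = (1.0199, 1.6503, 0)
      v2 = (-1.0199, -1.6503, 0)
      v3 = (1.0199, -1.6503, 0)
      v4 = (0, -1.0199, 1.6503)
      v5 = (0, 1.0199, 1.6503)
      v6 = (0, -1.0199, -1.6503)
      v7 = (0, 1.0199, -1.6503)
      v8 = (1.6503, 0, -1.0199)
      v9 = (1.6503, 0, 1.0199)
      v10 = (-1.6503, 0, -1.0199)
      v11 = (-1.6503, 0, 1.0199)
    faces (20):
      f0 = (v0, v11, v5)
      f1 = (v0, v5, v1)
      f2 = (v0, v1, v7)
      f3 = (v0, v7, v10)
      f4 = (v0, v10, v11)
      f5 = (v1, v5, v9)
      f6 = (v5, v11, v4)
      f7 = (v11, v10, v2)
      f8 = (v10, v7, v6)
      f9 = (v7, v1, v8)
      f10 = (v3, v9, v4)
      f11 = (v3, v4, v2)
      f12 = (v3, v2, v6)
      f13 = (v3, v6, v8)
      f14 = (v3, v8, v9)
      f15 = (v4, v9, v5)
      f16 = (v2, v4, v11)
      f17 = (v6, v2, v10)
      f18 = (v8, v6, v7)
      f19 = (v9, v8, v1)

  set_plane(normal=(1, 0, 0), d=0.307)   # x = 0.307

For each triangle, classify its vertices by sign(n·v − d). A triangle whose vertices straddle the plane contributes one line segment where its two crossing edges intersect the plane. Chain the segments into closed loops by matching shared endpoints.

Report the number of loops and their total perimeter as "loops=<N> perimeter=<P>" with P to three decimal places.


loops=1 perimeter=10.407

Straddling triangles (10 of 20):
  (v0,v5,v1) [--+] → (0.307, 1.20966, 1.15354)–(0.307, 1.6503, 0)  len=1.2348
  (v0,v1,v7) [-+-] → (0.307, 1.6503, 0)–(0.307, 1.20966, -1.15354)  len=1.2348
  (v1,v5,v9) [+-+] → (0.307, 1.20966, 1.15354)–(0.307, 0.830171, 1.53303)  len=0.5367
  (v7,v1,v8) [-++] → (0.307, 1.20966, -1.15354)–(0.307, 0.830171, -1.53303)  len=0.5367
  (v3,v9,v4) [++-] → (0.307, -0.830171, 1.53303)–(0.307, -1.20966, 1.15354)  len=0.5367
  (v3,v4,v2) [+--] → (0.307, -1.20966, 1.15354)–(0.307, -1.6503, 0)  len=1.2348
  (v3,v2,v6) [+--] → (0.307, -1.6503, 0)–(0.307, -1.20966, -1.15354)  len=1.2348
  (v3,v6,v8) [+-+] → (0.307, -1.20966, -1.15354)–(0.307, -0.830171, -1.53303)  len=0.5367
  (v4,v9,v5) [-+-] → (0.307, -0.830171, 1.53303)–(0.307, 0.830171, 1.53303)  len=1.6603
  (v8,v6,v7) [+--] → (0.307, -0.830171, -1.53303)–(0.307, 0.830171, -1.53303)  len=1.6603

Chained into 1 loop(s):
  loop 1: 10 segments, perimeter = 10.4067
Total perimeter = 10.407


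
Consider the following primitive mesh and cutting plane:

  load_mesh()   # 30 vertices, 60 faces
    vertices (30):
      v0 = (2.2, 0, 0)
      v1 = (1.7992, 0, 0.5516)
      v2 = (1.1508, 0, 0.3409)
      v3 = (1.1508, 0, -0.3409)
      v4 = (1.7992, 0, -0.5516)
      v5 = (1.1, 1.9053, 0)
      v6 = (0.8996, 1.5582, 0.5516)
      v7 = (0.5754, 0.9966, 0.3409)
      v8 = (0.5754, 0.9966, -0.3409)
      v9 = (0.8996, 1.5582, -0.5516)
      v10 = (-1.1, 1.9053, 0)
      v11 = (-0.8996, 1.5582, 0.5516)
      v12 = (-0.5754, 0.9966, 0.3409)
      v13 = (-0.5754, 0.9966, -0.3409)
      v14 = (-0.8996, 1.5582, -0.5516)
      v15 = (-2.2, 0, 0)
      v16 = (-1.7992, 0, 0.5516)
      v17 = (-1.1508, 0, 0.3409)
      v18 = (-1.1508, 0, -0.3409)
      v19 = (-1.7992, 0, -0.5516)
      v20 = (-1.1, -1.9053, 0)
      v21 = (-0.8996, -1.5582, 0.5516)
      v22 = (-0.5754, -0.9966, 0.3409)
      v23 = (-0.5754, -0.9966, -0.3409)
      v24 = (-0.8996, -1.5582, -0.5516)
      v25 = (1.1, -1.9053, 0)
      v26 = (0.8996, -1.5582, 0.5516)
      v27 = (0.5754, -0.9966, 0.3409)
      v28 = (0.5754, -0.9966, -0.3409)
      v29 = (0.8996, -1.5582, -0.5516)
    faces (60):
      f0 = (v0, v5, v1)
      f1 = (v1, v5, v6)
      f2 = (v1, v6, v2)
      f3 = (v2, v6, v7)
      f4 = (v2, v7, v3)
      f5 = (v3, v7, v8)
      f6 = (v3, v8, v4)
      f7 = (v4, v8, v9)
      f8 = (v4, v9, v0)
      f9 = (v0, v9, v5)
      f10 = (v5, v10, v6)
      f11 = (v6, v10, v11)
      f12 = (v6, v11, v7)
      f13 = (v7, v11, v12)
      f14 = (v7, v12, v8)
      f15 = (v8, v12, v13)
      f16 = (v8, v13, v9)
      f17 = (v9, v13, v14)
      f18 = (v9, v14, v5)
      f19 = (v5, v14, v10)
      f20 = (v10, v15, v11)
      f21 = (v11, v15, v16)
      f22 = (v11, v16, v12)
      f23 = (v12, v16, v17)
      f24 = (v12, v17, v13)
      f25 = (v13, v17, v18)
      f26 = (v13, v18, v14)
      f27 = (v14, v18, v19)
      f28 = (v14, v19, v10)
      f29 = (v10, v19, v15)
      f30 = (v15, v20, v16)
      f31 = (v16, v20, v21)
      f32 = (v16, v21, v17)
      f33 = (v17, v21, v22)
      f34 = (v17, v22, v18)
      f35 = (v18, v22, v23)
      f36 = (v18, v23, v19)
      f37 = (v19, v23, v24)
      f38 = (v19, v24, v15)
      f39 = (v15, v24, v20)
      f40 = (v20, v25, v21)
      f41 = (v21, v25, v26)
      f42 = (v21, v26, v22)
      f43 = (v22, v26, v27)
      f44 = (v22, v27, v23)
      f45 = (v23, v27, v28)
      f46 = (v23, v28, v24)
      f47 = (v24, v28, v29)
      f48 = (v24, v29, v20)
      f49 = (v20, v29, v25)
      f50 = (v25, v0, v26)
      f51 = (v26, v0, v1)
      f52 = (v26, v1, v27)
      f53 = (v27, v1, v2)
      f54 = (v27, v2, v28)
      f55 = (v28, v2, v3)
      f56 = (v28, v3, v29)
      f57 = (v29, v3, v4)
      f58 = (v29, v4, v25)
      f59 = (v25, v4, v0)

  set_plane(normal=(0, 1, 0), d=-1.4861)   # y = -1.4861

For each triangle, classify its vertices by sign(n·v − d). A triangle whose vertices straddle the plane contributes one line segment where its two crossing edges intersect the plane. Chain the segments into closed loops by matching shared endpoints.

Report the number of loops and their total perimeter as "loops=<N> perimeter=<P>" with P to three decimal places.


loops=1 perimeter=6.509

Straddling triangles (18 of 60):
  (v15,v20,v16) [+-+] → (-1.34202, -1.4861, 0)–(-1.25384, -1.4861, 0.121362)  len=0.1500
  (v16,v20,v21) [+--] → (-1.25384, -1.4861, 0.121362)–(-0.941226, -1.4861, 0.5516)  len=0.5318
  (v16,v21,v17) [+-+] → (-0.941226, -1.4861, 0.5516)–(-0.911223, -1.4861, 0.541851)  len=0.0315
  (v17,v21,v22) [+-+] → (-0.911223, -1.4861, 0.541851)–(-0.857978, -1.4861, 0.52455)  len=0.0560
  (v19,v23,v24) [++-] → (-0.857978, -1.4861, -0.52455)–(-0.941226, -1.4861, -0.5516)  len=0.0875
  (v19,v24,v15) [+-+] → (-0.941226, -1.4861, -0.5516)–(-0.959771, -1.4861, -0.526077)  len=0.0315
  (v15,v24,v20) [+--] → (-0.959771, -1.4861, -0.526077)–(-1.34202, -1.4861, 0)  len=0.6503
  (v21,v26,v22) [--+] → (0.710235, -1.4861, 0.52455)–(-0.857978, -1.4861, 0.52455)  len=1.5682
  (v22,v26,v27) [+-+] → (0.710235, -1.4861, 0.52455)–(0.857978, -1.4861, 0.52455)  len=0.1477
  (v23,v28,v24) [++-] → (-0.710235, -1.4861, -0.52455)–(-0.857978, -1.4861, -0.52455)  len=0.1477
  (v24,v28,v29) [-+-] → (-0.710235, -1.4861, -0.52455)–(0.857978, -1.4861, -0.52455)  len=1.5682
  (v25,v0,v26) [-+-] → (1.34202, -1.4861, 0)–(0.959771, -1.4861, 0.526077)  len=0.6503
  (v26,v0,v1) [-++] → (0.959771, -1.4861, 0.526077)–(0.941226, -1.4861, 0.5516)  len=0.0315
  (v26,v1,v27) [-++] → (0.941226, -1.4861, 0.5516)–(0.857978, -1.4861, 0.52455)  len=0.0875
  (v28,v3,v29) [++-] → (0.911223, -1.4861, -0.541851)–(0.857978, -1.4861, -0.52455)  len=0.0560
  (v29,v3,v4) [-++] → (0.911223, -1.4861, -0.541851)–(0.941226, -1.4861, -0.5516)  len=0.0315
  (v29,v4,v25) [-+-] → (0.941226, -1.4861, -0.5516)–(1.25384, -1.4861, -0.121362)  len=0.5318
  (v25,v4,v0) [-++] → (1.25384, -1.4861, -0.121362)–(1.34202, -1.4861, 0)  len=0.1500

Chained into 1 loop(s):
  loop 1: 18 segments, perimeter = 6.5094
Total perimeter = 6.509


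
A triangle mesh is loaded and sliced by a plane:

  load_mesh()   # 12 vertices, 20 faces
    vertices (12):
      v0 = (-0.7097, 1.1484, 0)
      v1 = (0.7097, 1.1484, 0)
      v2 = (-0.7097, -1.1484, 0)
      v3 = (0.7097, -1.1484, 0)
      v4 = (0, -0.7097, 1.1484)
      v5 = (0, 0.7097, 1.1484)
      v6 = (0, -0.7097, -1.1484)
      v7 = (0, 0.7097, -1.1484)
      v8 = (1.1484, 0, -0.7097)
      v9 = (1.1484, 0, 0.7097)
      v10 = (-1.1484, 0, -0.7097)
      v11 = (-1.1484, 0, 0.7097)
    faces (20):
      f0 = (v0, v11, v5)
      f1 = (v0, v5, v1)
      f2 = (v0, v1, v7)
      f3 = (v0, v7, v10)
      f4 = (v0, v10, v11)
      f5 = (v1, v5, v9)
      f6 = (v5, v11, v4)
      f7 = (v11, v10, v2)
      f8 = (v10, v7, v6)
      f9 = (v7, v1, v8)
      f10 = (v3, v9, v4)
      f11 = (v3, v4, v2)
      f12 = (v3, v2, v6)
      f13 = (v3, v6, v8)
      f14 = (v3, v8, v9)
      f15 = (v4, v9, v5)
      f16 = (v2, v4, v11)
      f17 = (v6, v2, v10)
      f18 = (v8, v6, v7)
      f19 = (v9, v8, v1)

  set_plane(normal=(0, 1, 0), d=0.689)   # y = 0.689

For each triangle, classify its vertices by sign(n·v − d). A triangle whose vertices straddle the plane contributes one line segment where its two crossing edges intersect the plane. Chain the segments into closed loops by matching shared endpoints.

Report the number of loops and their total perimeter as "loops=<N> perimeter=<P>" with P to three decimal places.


loops=1 perimeter=6.097

Straddling triangles (10 of 20):
  (v0,v11,v5) [+-+] → (-0.885195, 0.689, 0.283905)–(-0.0334957, 0.689, 1.1356)  len=1.2045
  (v0,v7,v10) [++-] → (-0.0334957, 0.689, -1.1356)–(-0.885195, 0.689, -0.283905)  len=1.2045
  (v0,v10,v11) [+--] → (-0.885195, 0.689, -0.283905)–(-0.885195, 0.689, 0.283905)  len=0.5678
  (v1,v5,v9) [++-] → (0.0334957, 0.689, 1.1356)–(0.885195, 0.689, 0.283905)  len=1.2045
  (v5,v11,v4) [+--] → (-0.0334957, 0.689, 1.1356)–(0, 0.689, 1.1484)  len=0.0359
  (v10,v7,v6) [-+-] → (-0.0334957, 0.689, -1.1356)–(0, 0.689, -1.1484)  len=0.0359
  (v7,v1,v8) [++-] → (0.885195, 0.689, -0.283905)–(0.0334957, 0.689, -1.1356)  len=1.2045
  (v4,v9,v5) [--+] → (0.0334957, 0.689, 1.1356)–(0, 0.689, 1.1484)  len=0.0359
  (v8,v6,v7) [--+] → (0, 0.689, -1.1484)–(0.0334957, 0.689, -1.1356)  len=0.0359
  (v9,v8,v1) [--+] → (0.885195, 0.689, -0.283905)–(0.885195, 0.689, 0.283905)  len=0.5678

Chained into 1 loop(s):
  loop 1: 10 segments, perimeter = 6.0970
Total perimeter = 6.097


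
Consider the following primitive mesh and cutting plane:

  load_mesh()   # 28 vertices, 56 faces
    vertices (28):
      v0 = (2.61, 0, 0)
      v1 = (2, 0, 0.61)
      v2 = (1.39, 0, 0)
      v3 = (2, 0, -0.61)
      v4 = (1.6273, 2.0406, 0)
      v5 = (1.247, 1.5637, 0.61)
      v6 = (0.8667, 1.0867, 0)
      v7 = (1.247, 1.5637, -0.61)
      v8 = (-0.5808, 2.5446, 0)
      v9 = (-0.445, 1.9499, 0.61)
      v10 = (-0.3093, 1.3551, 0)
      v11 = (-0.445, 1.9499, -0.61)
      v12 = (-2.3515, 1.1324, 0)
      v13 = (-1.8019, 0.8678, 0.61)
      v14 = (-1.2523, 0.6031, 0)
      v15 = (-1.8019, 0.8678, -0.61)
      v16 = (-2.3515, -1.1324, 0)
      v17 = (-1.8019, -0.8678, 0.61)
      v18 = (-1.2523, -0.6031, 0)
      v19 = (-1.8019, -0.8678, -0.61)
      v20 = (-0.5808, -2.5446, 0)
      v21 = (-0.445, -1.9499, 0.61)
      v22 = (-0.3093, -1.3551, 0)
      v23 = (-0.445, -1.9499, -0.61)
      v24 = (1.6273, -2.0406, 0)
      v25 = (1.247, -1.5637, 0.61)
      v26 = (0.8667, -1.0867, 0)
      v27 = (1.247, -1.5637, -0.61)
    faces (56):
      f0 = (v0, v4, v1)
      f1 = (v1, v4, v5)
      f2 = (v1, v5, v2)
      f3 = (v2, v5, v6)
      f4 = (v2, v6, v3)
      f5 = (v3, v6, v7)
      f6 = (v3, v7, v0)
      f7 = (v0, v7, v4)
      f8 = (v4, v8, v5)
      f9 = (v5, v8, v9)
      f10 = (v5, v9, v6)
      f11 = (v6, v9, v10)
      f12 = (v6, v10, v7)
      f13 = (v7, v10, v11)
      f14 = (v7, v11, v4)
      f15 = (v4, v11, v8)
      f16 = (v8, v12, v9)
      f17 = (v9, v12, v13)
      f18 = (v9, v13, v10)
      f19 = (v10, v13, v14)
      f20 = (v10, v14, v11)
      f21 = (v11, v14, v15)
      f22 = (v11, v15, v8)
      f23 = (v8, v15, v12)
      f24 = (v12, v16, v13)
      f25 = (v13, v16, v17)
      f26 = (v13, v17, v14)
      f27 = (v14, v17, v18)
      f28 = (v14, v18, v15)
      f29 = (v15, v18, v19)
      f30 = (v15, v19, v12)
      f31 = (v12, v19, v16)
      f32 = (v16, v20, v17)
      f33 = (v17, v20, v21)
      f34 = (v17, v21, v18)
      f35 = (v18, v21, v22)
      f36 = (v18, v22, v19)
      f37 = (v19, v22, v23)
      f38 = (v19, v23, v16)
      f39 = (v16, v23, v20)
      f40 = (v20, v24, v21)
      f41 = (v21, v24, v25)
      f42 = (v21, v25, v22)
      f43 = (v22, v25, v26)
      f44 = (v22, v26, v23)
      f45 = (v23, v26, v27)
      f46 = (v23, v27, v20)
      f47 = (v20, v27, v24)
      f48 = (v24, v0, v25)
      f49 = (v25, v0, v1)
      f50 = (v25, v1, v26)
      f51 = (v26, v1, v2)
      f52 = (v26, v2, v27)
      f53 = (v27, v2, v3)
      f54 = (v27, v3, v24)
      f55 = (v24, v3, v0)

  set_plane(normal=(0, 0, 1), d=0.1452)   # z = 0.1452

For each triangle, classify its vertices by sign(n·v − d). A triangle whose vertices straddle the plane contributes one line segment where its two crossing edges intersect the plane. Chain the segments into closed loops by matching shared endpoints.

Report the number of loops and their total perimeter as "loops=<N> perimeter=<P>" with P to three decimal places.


Straddling triangles (28 of 56):
  (v0,v4,v1) [--+] → (1.71601, 1.55487, 0.1452)–(2.4648, 0, 0.1452)  len=1.7258
  (v1,v4,v5) [+-+] → (1.71601, 1.55487, 0.1452)–(1.53678, 1.92708, 0.1452)  len=0.4131
  (v1,v5,v2) [++-] → (1.35596, 0.372212, 0.1452)–(1.5352, 0, 0.1452)  len=0.4131
  (v2,v5,v6) [-+-] → (1.35596, 0.372212, 0.1452)–(0.957224, 1.20024, 0.1452)  len=0.9190
  (v4,v8,v5) [--+] → (-0.145724, 2.31111, 0.1452)–(1.53678, 1.92708, 0.1452)  len=1.7258
  (v5,v8,v9) [+-+] → (-0.145724, 2.31111, 0.1452)–(-0.548475, 2.40304, 0.1452)  len=0.4131
  (v5,v9,v6) [++-] → (0.554472, 1.29217, 0.1452)–(0.957224, 1.20024, 0.1452)  len=0.4131
  (v6,v9,v10) [-+-] → (0.554472, 1.29217, 0.1452)–(-0.341601, 1.49668, 0.1452)  len=0.9191
  (v8,v12,v9) [--+] → (-1.89769, 1.32699, 0.1452)–(-0.548475, 2.40304, 0.1452)  len=1.7258
  (v9,v12,v13) [+-+] → (-1.89769, 1.32699, 0.1452)–(-2.22068, 1.06942, 0.1452)  len=0.4131
  (v9,v13,v10) [++-] → (-0.664588, 1.23911, 0.1452)–(-0.341601, 1.49668, 0.1452)  len=0.4131
  (v10,v13,v14) [-+-] → (-0.664588, 1.23911, 0.1452)–(-1.38312, 0.666107, 0.1452)  len=0.9190
  (v12,v16,v13) [--+] → (-2.22068, -0.656287, 0.1452)–(-2.22068, 1.06942, 0.1452)  len=1.7257
  (v13,v16,v17) [+-+] → (-2.22068, -0.656287, 0.1452)–(-2.22068, -1.06942, 0.1452)  len=0.4131
  (v13,v17,v14) [++-] → (-1.38312, 0.252978, 0.1452)–(-1.38312, 0.666107, 0.1452)  len=0.4131
  (v14,v17,v18) [-+-] → (-1.38312, 0.252978, 0.1452)–(-1.38312, -0.666107, 0.1452)  len=0.9191
  (v16,v20,v17) [--+] → (-0.871462, -2.14547, 0.1452)–(-2.22068, -1.06942, 0.1452)  len=1.7258
  (v17,v20,v21) [+-+] → (-0.871462, -2.14547, 0.1452)–(-0.548475, -2.40304, 0.1452)  len=0.4131
  (v17,v21,v18) [++-] → (-1.06014, -0.923683, 0.1452)–(-1.38312, -0.666107, 0.1452)  len=0.4131
  (v18,v21,v22) [-+-] → (-1.06014, -0.923683, 0.1452)–(-0.341601, -1.49668, 0.1452)  len=0.9190
  (v20,v24,v21) [--+] → (1.13402, -2.01901, 0.1452)–(-0.548475, -2.40304, 0.1452)  len=1.7258
  (v21,v24,v25) [+-+] → (1.13402, -2.01901, 0.1452)–(1.53678, -1.92708, 0.1452)  len=0.4131
  (v21,v25,v22) [++-] → (0.0611504, -1.40475, 0.1452)–(-0.341601, -1.49668, 0.1452)  len=0.4131
  (v22,v25,v26) [-+-] → (0.0611504, -1.40475, 0.1452)–(0.957224, -1.20024, 0.1452)  len=0.9191
  (v24,v0,v25) [--+] → (2.28556, -0.372212, 0.1452)–(1.53678, -1.92708, 0.1452)  len=1.7258
  (v25,v0,v1) [+-+] → (2.28556, -0.372212, 0.1452)–(2.4648, 0, 0.1452)  len=0.4131
  (v25,v1,v26) [++-] → (1.13646, -0.82803, 0.1452)–(0.957224, -1.20024, 0.1452)  len=0.4131
  (v26,v1,v2) [-+-] → (1.13646, -0.82803, 0.1452)–(1.5352, 0, 0.1452)  len=0.9190

Chained into 2 loop(s):
  loop 1: 14 segments, perimeter = 14.9721
  loop 2: 14 segments, perimeter = 9.3253
Total perimeter = 24.297

loops=2 perimeter=24.297


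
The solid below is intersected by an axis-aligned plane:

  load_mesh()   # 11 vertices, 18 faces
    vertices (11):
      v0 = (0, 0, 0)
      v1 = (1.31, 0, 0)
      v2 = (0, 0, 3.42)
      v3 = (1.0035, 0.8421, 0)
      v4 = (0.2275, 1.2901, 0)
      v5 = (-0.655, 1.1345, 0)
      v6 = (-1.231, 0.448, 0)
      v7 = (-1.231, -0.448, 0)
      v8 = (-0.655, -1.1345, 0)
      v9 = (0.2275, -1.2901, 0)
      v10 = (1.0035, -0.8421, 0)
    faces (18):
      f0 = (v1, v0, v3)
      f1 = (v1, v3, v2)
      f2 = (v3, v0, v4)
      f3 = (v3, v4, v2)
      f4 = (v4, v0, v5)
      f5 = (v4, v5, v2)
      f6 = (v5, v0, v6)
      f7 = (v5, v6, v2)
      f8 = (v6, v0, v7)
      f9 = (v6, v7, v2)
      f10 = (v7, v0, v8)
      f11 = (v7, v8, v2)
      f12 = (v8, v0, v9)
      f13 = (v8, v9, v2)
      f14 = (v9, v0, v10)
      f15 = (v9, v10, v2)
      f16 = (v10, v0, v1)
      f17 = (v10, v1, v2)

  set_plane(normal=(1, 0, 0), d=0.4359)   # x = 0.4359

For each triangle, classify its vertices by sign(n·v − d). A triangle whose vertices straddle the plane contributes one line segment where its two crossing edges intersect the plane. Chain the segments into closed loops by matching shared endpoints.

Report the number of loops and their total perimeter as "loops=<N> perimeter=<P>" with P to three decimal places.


Straddling triangles (8 of 18):
  (v1,v0,v3) [+-+] → (0.4359, 0, 0)–(0.4359, 0.365791, 0)  len=0.3658
  (v1,v3,v2) [++-] → (0.4359, 0.365791, 1.93442)–(0.4359, 0, 2.282)  len=0.5046
  (v3,v0,v4) [+--] → (0.4359, 0.365791, 0)–(0.4359, 1.16979, 0)  len=0.8040
  (v3,v4,v2) [+--] → (0.4359, 1.16979, 0)–(0.4359, 0.365791, 1.93442)  len=2.0948
  (v9,v0,v10) [--+] → (0.4359, -0.365791, 0)–(0.4359, -1.16979, 0)  len=0.8040
  (v9,v10,v2) [-+-] → (0.4359, -1.16979, 0)–(0.4359, -0.365791, 1.93442)  len=2.0948
  (v10,v0,v1) [+-+] → (0.4359, -0.365791, 0)–(0.4359, 0, 0)  len=0.3658
  (v10,v1,v2) [++-] → (0.4359, 0, 2.282)–(0.4359, -0.365791, 1.93442)  len=0.5046

Chained into 1 loop(s):
  loop 1: 8 segments, perimeter = 7.5385
Total perimeter = 7.538

loops=1 perimeter=7.538


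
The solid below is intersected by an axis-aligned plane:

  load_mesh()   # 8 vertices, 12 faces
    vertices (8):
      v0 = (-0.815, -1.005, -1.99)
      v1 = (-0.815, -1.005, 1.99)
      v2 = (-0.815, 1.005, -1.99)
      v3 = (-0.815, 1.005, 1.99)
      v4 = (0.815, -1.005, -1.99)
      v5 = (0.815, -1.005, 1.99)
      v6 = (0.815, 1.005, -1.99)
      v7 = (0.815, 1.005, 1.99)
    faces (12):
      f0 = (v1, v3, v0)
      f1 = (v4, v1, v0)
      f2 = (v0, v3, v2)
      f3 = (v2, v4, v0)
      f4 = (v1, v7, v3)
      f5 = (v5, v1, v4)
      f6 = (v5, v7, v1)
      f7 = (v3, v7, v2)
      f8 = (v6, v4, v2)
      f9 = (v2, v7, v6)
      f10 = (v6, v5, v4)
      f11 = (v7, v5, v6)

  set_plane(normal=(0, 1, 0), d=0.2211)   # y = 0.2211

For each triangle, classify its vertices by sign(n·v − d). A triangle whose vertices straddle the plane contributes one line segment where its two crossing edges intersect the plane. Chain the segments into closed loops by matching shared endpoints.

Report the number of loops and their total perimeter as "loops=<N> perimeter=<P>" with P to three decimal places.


loops=1 perimeter=11.220

Straddling triangles (8 of 12):
  (v1,v3,v0) [-+-] → (-0.815, 0.2211, 1.99)–(-0.815, 0.2211, 0.4378)  len=1.5522
  (v0,v3,v2) [-++] → (-0.815, 0.2211, 0.4378)–(-0.815, 0.2211, -1.99)  len=2.4278
  (v2,v4,v0) [+--] → (-0.1793, 0.2211, -1.99)–(-0.815, 0.2211, -1.99)  len=0.6357
  (v1,v7,v3) [-++] → (0.1793, 0.2211, 1.99)–(-0.815, 0.2211, 1.99)  len=0.9943
  (v5,v7,v1) [-+-] → (0.815, 0.2211, 1.99)–(0.1793, 0.2211, 1.99)  len=0.6357
  (v6,v4,v2) [+-+] → (0.815, 0.2211, -1.99)–(-0.1793, 0.2211, -1.99)  len=0.9943
  (v6,v5,v4) [+--] → (0.815, 0.2211, -0.4378)–(0.815, 0.2211, -1.99)  len=1.5522
  (v7,v5,v6) [+-+] → (0.815, 0.2211, 1.99)–(0.815, 0.2211, -0.4378)  len=2.4278

Chained into 1 loop(s):
  loop 1: 8 segments, perimeter = 11.2200
Total perimeter = 11.220


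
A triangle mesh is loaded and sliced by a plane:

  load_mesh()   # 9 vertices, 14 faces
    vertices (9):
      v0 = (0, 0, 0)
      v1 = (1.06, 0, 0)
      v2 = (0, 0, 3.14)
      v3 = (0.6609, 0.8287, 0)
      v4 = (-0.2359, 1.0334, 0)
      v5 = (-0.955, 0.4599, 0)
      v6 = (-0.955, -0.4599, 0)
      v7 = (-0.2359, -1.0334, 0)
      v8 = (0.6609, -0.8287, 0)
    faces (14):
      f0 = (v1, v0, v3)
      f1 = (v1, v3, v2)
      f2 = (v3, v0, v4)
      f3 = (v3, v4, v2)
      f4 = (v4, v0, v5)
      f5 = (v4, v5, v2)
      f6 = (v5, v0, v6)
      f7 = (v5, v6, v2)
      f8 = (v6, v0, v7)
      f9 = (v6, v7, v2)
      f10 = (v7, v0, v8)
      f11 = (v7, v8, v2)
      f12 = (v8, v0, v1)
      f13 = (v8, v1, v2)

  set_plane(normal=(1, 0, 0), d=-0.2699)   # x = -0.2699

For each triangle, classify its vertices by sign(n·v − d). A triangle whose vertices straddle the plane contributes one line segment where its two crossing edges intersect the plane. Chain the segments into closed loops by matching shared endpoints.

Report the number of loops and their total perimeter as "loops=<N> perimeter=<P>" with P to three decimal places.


Straddling triangles (6 of 14):
  (v4,v0,v5) [++-] → (-0.2699, 0.129976, 0)–(-0.2699, 1.00628, 0)  len=0.8763
  (v4,v5,v2) [+-+] → (-0.2699, 1.00628, 0)–(-0.2699, 0.129976, 2.25258)  len=2.4170
  (v5,v0,v6) [-+-] → (-0.2699, 0.129976, 0)–(-0.2699, -0.129976, 0)  len=0.2600
  (v5,v6,v2) [--+] → (-0.2699, -0.129976, 2.25258)–(-0.2699, 0.129976, 2.25258)  len=0.2600
  (v6,v0,v7) [-++] → (-0.2699, -0.129976, 0)–(-0.2699, -1.00628, 0)  len=0.8763
  (v6,v7,v2) [-++] → (-0.2699, -1.00628, 0)–(-0.2699, -0.129976, 2.25258)  len=2.4170

Chained into 1 loop(s):
  loop 1: 6 segments, perimeter = 7.1066
Total perimeter = 7.107

loops=1 perimeter=7.107


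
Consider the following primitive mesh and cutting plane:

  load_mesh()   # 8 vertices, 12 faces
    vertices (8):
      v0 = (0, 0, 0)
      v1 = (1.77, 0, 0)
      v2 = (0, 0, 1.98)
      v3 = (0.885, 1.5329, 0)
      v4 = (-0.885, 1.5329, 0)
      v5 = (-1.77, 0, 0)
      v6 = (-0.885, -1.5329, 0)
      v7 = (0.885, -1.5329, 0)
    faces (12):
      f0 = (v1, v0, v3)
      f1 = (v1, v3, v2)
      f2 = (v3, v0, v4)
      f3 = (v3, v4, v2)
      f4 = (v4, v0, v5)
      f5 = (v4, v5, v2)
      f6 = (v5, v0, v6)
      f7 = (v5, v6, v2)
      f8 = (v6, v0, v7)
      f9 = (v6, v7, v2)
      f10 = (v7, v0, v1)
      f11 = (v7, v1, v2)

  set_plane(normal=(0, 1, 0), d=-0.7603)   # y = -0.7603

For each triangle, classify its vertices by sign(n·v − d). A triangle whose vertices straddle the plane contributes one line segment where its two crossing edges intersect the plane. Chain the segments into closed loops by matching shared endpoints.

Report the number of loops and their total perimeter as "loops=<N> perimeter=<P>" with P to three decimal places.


Straddling triangles (6 of 12):
  (v5,v0,v6) [++-] → (-0.438949, -0.7603, 0)–(-1.33105, -0.7603, 0)  len=0.8921
  (v5,v6,v2) [+-+] → (-1.33105, -0.7603, 0)–(-0.438949, -0.7603, 0.997944)  len=1.3386
  (v6,v0,v7) [-+-] → (-0.438949, -0.7603, 0)–(0.438949, -0.7603, 0)  len=0.8779
  (v6,v7,v2) [--+] → (0.438949, -0.7603, 0.997944)–(-0.438949, -0.7603, 0.997944)  len=0.8779
  (v7,v0,v1) [-++] → (0.438949, -0.7603, 0)–(1.33105, -0.7603, 0)  len=0.8921
  (v7,v1,v2) [-++] → (1.33105, -0.7603, 0)–(0.438949, -0.7603, 0.997944)  len=1.3386

Chained into 1 loop(s):
  loop 1: 6 segments, perimeter = 6.2171
Total perimeter = 6.217

loops=1 perimeter=6.217


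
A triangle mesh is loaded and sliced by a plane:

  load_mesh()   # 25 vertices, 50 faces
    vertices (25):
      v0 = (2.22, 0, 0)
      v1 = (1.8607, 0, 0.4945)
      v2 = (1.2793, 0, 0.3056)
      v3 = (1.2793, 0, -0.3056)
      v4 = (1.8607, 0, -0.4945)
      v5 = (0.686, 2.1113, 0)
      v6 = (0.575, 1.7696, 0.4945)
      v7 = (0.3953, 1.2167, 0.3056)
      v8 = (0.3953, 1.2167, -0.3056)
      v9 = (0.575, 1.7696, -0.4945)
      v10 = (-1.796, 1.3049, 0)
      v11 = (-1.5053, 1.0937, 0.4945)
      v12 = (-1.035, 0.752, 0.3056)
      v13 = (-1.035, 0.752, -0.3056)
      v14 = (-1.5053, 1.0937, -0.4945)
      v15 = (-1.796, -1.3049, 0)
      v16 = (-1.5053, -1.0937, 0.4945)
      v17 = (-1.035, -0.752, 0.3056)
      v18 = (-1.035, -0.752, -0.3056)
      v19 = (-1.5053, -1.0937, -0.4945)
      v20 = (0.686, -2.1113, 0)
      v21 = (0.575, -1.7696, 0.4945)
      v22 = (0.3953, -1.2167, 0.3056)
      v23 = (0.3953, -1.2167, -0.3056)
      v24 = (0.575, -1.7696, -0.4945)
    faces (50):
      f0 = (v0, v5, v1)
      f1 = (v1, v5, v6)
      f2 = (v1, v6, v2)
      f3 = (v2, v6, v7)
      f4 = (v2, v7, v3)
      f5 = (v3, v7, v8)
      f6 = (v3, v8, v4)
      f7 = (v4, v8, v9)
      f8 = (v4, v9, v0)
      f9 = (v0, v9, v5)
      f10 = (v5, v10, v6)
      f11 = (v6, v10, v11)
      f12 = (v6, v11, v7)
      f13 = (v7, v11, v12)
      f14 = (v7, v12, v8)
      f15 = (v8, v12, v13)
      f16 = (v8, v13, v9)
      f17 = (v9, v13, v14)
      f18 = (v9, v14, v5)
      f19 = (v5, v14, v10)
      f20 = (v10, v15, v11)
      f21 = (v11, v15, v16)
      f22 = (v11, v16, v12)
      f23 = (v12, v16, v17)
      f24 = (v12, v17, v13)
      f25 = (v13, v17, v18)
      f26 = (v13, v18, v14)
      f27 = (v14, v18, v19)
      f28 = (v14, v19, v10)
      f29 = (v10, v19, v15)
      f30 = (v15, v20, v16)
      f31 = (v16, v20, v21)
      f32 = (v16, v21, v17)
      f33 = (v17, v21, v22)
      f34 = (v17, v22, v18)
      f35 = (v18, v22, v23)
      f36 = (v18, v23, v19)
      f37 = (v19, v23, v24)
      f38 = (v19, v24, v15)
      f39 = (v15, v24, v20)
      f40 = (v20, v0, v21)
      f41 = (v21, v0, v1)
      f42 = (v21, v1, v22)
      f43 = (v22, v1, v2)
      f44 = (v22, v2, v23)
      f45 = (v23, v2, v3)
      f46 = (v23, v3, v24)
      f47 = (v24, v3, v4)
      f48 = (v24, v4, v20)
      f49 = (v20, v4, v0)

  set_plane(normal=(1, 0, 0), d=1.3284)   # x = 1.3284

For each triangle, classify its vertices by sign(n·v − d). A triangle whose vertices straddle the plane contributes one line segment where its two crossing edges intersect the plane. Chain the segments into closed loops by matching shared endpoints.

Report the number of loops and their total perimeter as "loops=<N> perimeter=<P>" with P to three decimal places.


Straddling triangles (14 of 50):
  (v0,v5,v1) [+-+] → (1.3284, 1.22714, 0)–(1.3284, 0.956708, 0.270424)  len=0.3824
  (v1,v5,v6) [+--] → (1.3284, 0.956708, 0.270424)–(1.3284, 0.732642, 0.4945)  len=0.3169
  (v1,v6,v2) [+--] → (1.3284, 0.732642, 0.4945)–(1.3284, 0, 0.321553)  len=0.7528
  (v3,v8,v4) [--+] → (1.3284, 0.441961, -0.425883)–(1.3284, 0, -0.321553)  len=0.4541
  (v4,v8,v9) [+--] → (1.3284, 0.441961, -0.425883)–(1.3284, 0.732642, -0.4945)  len=0.2987
  (v4,v9,v0) [+-+] → (1.3284, 0.732642, -0.4945)–(1.3284, 0.959134, -0.268022)  len=0.3203
  (v0,v9,v5) [+--] → (1.3284, 0.959134, -0.268022)–(1.3284, 1.22714, 0)  len=0.3790
  (v20,v0,v21) [-+-] → (1.3284, -1.22714, 0)–(1.3284, -0.959134, 0.268022)  len=0.3790
  (v21,v0,v1) [-++] → (1.3284, -0.959134, 0.268022)–(1.3284, -0.732642, 0.4945)  len=0.3203
  (v21,v1,v22) [-+-] → (1.3284, -0.732642, 0.4945)–(1.3284, -0.441961, 0.425883)  len=0.2987
  (v22,v1,v2) [-+-] → (1.3284, -0.441961, 0.425883)–(1.3284, 0, 0.321553)  len=0.4541
  (v24,v3,v4) [--+] → (1.3284, 0, -0.321553)–(1.3284, -0.732642, -0.4945)  len=0.7528
  (v24,v4,v20) [-+-] → (1.3284, -0.732642, -0.4945)–(1.3284, -0.956708, -0.270424)  len=0.3169
  (v20,v4,v0) [-++] → (1.3284, -0.956708, -0.270424)–(1.3284, -1.22714, 0)  len=0.3824

Chained into 1 loop(s):
  loop 1: 14 segments, perimeter = 5.8084
Total perimeter = 5.808

loops=1 perimeter=5.808


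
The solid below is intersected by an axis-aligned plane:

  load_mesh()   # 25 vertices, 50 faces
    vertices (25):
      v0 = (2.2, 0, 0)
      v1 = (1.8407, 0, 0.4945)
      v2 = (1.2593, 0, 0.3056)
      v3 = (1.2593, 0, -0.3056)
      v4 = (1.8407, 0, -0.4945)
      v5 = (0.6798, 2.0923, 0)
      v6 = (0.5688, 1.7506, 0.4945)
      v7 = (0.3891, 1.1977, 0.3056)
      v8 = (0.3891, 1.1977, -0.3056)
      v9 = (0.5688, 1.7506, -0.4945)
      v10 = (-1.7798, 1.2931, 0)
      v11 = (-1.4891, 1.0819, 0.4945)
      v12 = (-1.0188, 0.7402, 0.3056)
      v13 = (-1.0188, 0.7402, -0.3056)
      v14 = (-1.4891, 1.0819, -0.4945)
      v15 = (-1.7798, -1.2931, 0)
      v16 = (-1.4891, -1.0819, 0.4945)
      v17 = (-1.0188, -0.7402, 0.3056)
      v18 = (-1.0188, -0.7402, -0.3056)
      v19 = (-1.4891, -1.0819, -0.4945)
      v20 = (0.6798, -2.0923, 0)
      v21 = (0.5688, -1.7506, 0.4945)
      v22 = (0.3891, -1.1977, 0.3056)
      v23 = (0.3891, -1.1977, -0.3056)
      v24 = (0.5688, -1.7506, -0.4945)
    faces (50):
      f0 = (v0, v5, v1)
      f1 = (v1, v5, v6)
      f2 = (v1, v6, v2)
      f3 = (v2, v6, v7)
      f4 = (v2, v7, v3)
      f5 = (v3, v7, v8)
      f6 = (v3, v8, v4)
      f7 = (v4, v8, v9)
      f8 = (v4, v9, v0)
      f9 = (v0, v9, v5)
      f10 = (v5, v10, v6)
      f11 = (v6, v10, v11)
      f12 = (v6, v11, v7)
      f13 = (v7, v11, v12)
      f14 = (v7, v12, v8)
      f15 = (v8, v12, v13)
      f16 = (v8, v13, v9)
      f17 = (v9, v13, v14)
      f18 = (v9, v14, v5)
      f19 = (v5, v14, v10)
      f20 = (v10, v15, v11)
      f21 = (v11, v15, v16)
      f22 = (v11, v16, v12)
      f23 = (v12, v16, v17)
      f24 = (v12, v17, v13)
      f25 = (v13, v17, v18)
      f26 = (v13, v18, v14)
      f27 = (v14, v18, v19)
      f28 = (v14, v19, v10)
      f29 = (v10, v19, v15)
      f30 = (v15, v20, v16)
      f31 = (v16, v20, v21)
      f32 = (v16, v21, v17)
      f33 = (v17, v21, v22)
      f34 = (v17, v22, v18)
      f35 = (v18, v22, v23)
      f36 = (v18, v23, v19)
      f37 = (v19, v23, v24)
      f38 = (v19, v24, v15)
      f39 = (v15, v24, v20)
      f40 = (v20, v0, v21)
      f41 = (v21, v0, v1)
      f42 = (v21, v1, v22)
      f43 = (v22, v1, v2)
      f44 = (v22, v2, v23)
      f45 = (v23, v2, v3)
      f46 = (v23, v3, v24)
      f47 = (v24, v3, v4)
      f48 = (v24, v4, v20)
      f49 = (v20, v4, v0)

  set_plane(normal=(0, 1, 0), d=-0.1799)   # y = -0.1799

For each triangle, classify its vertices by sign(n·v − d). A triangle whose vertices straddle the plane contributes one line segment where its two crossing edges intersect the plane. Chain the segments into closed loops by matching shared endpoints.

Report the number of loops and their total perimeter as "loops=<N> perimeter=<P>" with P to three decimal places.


Straddling triangles (20 of 50):
  (v10,v15,v11) [+-+] → (-1.7798, -0.1799, 0)–(-1.64354, -0.1799, 0.23178)  len=0.2689
  (v11,v15,v16) [+--] → (-1.64354, -0.1799, 0.23178)–(-1.4891, -0.1799, 0.4945)  len=0.3048
  (v11,v16,v12) [+-+] → (-1.4891, -0.1799, 0.4945)–(-1.25629, -0.1799, 0.400988)  len=0.2509
  (v12,v16,v17) [+--] → (-1.25629, -0.1799, 0.400988)–(-1.0188, -0.1799, 0.3056)  len=0.2559
  (v12,v17,v13) [+-+] → (-1.0188, -0.1799, 0.3056)–(-1.0188, -0.1799, 0.0742738)  len=0.2313
  (v13,v17,v18) [+--] → (-1.0188, -0.1799, 0.0742738)–(-1.0188, -0.1799, -0.3056)  len=0.3799
  (v13,v18,v14) [+-+] → (-1.0188, -0.1799, -0.3056)–(-1.16342, -0.1799, -0.363687)  len=0.1558
  (v14,v18,v19) [+--] → (-1.16342, -0.1799, -0.363687)–(-1.4891, -0.1799, -0.4945)  len=0.3510
  (v14,v19,v10) [+-+] → (-1.4891, -0.1799, -0.4945)–(-1.5995, -0.1799, -0.306694)  len=0.2179
  (v10,v19,v15) [+--] → (-1.5995, -0.1799, -0.306694)–(-1.7798, -0.1799, 0)  len=0.3558
  (v20,v0,v21) [-+-] → (2.06929, -0.1799, 0)–(2.03237, -0.1799, 0.0508172)  len=0.0628
  (v21,v0,v1) [-++] → (2.03237, -0.1799, 0.0508172)–(1.70999, -0.1799, 0.4945)  len=0.5484
  (v21,v1,v22) [-+-] → (1.70999, -0.1799, 0.4945)–(1.62266, -0.1799, 0.466126)  len=0.0918
  (v22,v1,v2) [-++] → (1.62266, -0.1799, 0.466126)–(1.12859, -0.1799, 0.3056)  len=0.5195
  (v22,v2,v23) [-+-] → (1.12859, -0.1799, 0.3056)–(1.12859, -0.1799, 0.213795)  len=0.0918
  (v23,v2,v3) [-++] → (1.12859, -0.1799, 0.213795)–(1.12859, -0.1799, -0.3056)  len=0.5194
  (v23,v3,v24) [-+-] → (1.12859, -0.1799, -0.3056)–(1.18834, -0.1799, -0.325012)  len=0.0628
  (v24,v3,v4) [-++] → (1.18834, -0.1799, -0.325012)–(1.70999, -0.1799, -0.4945)  len=0.5485
  (v24,v4,v20) [-+-] → (1.70999, -0.1799, -0.4945)–(1.74088, -0.1799, -0.451982)  len=0.0526
  (v20,v4,v0) [-++] → (1.74088, -0.1799, -0.451982)–(2.06929, -0.1799, 0)  len=0.5587

Chained into 2 loop(s):
  loop 1: 10 segments, perimeter = 2.7721
  loop 2: 10 segments, perimeter = 3.0563
Total perimeter = 5.828

loops=2 perimeter=5.828


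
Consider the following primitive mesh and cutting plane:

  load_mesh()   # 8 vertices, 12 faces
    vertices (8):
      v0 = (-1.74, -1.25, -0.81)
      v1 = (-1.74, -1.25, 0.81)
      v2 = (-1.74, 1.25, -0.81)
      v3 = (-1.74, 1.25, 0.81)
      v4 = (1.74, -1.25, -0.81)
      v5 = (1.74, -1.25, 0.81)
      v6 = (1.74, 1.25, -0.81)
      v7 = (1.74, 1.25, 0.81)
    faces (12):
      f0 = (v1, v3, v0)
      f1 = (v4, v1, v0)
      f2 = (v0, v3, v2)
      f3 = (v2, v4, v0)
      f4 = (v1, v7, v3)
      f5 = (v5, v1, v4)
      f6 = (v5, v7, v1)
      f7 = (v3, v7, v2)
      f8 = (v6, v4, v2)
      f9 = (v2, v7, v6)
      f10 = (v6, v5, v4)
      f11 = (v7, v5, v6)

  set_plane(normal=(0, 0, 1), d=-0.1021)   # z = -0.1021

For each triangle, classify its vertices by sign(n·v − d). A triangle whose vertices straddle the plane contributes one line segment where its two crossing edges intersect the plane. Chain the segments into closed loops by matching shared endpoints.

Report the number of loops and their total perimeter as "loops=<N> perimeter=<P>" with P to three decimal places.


loops=1 perimeter=11.960

Straddling triangles (8 of 12):
  (v1,v3,v0) [++-] → (-1.74, -0.157562, -0.1021)–(-1.74, -1.25, -0.1021)  len=1.0924
  (v4,v1,v0) [-+-] → (0.219326, -1.25, -0.1021)–(-1.74, -1.25, -0.1021)  len=1.9593
  (v0,v3,v2) [-+-] → (-1.74, -0.157562, -0.1021)–(-1.74, 1.25, -0.1021)  len=1.4076
  (v5,v1,v4) [++-] → (0.219326, -1.25, -0.1021)–(1.74, -1.25, -0.1021)  len=1.5207
  (v3,v7,v2) [++-] → (-0.219326, 1.25, -0.1021)–(-1.74, 1.25, -0.1021)  len=1.5207
  (v2,v7,v6) [-+-] → (-0.219326, 1.25, -0.1021)–(1.74, 1.25, -0.1021)  len=1.9593
  (v6,v5,v4) [-+-] → (1.74, 0.157562, -0.1021)–(1.74, -1.25, -0.1021)  len=1.4076
  (v7,v5,v6) [++-] → (1.74, 0.157562, -0.1021)–(1.74, 1.25, -0.1021)  len=1.0924

Chained into 1 loop(s):
  loop 1: 8 segments, perimeter = 11.9600
Total perimeter = 11.960


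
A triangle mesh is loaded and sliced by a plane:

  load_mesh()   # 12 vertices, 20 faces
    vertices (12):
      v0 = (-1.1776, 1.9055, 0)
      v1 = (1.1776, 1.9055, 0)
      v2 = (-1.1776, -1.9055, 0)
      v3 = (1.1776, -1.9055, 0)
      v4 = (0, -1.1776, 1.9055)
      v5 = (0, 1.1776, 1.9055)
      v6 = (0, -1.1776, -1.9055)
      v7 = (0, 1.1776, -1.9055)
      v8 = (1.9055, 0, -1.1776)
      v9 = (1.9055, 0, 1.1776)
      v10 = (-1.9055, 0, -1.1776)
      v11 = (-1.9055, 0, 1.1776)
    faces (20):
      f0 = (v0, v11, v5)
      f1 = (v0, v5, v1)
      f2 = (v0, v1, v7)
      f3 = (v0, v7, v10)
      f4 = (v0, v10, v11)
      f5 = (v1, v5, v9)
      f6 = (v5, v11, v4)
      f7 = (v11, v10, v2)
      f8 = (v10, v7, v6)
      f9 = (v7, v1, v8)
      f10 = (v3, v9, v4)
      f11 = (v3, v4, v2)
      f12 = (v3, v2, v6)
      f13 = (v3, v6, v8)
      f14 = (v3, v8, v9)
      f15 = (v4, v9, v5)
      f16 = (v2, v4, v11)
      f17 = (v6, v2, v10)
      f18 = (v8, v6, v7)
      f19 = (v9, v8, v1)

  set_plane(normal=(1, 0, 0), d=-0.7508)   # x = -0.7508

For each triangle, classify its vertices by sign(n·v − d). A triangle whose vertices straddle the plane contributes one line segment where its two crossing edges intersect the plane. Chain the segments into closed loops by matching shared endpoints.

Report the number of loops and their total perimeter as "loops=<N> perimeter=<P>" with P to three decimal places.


loops=1 perimeter=11.062

Straddling triangles (10 of 20):
  (v0,v11,v5) [--+] → (-0.7508, 0.713605, 1.61869)–(-0.7508, 1.64169, 0.690614)  len=1.3125
  (v0,v5,v1) [-++] → (-0.7508, 1.64169, 0.690614)–(-0.7508, 1.9055, 0)  len=0.7393
  (v0,v1,v7) [-++] → (-0.7508, 1.9055, 0)–(-0.7508, 1.64169, -0.690614)  len=0.7393
  (v0,v7,v10) [-+-] → (-0.7508, 1.64169, -0.690614)–(-0.7508, 0.713605, -1.61869)  len=1.3125
  (v5,v11,v4) [+-+] → (-0.7508, 0.713605, 1.61869)–(-0.7508, -0.713605, 1.61869)  len=1.4272
  (v10,v7,v6) [-++] → (-0.7508, 0.713605, -1.61869)–(-0.7508, -0.713605, -1.61869)  len=1.4272
  (v3,v4,v2) [++-] → (-0.7508, -1.64169, 0.690614)–(-0.7508, -1.9055, 0)  len=0.7393
  (v3,v2,v6) [+-+] → (-0.7508, -1.9055, 0)–(-0.7508, -1.64169, -0.690614)  len=0.7393
  (v2,v4,v11) [-+-] → (-0.7508, -1.64169, 0.690614)–(-0.7508, -0.713605, 1.61869)  len=1.3125
  (v6,v2,v10) [+--] → (-0.7508, -1.64169, -0.690614)–(-0.7508, -0.713605, -1.61869)  len=1.3125

Chained into 1 loop(s):
  loop 1: 10 segments, perimeter = 11.0616
Total perimeter = 11.062


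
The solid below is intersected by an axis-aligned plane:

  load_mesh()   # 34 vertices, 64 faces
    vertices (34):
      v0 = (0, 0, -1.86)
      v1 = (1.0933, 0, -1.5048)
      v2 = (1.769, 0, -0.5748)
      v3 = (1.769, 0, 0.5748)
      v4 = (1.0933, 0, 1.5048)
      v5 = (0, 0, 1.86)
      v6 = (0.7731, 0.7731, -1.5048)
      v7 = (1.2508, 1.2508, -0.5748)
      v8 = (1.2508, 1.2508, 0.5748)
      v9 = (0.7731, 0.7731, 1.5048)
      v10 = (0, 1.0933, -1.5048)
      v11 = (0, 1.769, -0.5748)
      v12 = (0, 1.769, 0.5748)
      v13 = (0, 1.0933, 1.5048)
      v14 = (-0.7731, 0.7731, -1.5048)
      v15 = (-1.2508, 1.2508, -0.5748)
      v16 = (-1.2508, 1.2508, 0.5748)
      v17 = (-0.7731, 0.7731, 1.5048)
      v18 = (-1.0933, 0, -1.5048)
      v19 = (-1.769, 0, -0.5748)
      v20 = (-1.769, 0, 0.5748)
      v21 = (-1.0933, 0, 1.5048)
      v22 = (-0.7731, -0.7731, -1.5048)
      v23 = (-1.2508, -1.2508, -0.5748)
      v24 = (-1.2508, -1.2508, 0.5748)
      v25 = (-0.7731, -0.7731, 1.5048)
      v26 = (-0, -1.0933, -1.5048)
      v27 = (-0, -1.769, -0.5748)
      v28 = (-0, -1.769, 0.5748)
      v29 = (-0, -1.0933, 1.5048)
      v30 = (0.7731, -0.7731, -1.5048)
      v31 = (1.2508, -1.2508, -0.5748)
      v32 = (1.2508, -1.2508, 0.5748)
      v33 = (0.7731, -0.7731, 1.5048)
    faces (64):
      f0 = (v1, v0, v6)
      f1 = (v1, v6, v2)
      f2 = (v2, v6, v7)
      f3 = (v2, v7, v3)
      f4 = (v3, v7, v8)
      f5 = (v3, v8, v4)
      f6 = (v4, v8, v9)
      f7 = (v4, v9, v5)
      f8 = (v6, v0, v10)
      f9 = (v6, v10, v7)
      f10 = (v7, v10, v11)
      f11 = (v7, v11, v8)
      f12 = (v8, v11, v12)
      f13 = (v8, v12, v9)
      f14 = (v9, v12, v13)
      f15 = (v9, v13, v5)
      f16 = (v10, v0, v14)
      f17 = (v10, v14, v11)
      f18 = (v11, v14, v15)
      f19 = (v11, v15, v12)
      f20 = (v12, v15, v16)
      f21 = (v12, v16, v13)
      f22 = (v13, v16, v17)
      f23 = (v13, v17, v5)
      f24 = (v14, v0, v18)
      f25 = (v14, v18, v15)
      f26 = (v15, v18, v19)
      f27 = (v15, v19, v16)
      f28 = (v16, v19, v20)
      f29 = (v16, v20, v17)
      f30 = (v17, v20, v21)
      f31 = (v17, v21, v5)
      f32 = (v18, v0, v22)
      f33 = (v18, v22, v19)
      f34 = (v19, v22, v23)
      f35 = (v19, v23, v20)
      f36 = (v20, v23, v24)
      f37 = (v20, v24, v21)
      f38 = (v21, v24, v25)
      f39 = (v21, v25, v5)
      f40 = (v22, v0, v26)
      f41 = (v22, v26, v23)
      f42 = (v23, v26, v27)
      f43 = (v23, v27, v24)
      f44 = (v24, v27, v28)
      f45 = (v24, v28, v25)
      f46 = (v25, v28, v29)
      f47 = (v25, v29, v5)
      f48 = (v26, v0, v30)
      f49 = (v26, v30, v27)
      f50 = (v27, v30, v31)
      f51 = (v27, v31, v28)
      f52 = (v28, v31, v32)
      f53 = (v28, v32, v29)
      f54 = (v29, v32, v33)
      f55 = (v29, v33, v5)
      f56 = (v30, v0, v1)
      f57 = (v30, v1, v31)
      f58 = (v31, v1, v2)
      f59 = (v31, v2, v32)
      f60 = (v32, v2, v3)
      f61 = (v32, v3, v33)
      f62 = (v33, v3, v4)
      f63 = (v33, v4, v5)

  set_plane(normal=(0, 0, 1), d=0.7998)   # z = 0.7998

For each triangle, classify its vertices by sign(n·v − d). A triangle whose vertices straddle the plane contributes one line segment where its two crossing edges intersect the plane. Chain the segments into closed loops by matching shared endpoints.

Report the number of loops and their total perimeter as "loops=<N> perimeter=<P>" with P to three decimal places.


loops=1 perimeter=9.830

Straddling triangles (16 of 64):
  (v3,v8,v4) [--+] → (1.2127, 0.948187, 0.7998)–(1.60552, 0, 0.7998)  len=1.0263
  (v4,v8,v9) [+-+] → (1.2127, 0.948187, 0.7998)–(1.13523, 1.13523, 0.7998)  len=0.2024
  (v8,v12,v9) [--+] → (0.18704, 1.52806, 0.7998)–(1.13523, 1.13523, 0.7998)  len=1.0263
  (v9,v12,v13) [+-+] → (0.18704, 1.52806, 0.7998)–(0, 1.60552, 0.7998)  len=0.2024
  (v12,v16,v13) [--+] → (-0.948187, 1.2127, 0.7998)–(0, 1.60552, 0.7998)  len=1.0263
  (v13,v16,v17) [+-+] → (-0.948187, 1.2127, 0.7998)–(-1.13523, 1.13523, 0.7998)  len=0.2024
  (v16,v20,v17) [--+] → (-1.52806, 0.18704, 0.7998)–(-1.13523, 1.13523, 0.7998)  len=1.0263
  (v17,v20,v21) [+-+] → (-1.52806, 0.18704, 0.7998)–(-1.60552, 0, 0.7998)  len=0.2024
  (v20,v24,v21) [--+] → (-1.2127, -0.948187, 0.7998)–(-1.60552, 0, 0.7998)  len=1.0263
  (v21,v24,v25) [+-+] → (-1.2127, -0.948187, 0.7998)–(-1.13523, -1.13523, 0.7998)  len=0.2024
  (v24,v28,v25) [--+] → (-0.18704, -1.52806, 0.7998)–(-1.13523, -1.13523, 0.7998)  len=1.0263
  (v25,v28,v29) [+-+] → (-0.18704, -1.52806, 0.7998)–(0, -1.60552, 0.7998)  len=0.2024
  (v28,v32,v29) [--+] → (0.948187, -1.2127, 0.7998)–(0, -1.60552, 0.7998)  len=1.0263
  (v29,v32,v33) [+-+] → (0.948187, -1.2127, 0.7998)–(1.13523, -1.13523, 0.7998)  len=0.2024
  (v32,v3,v33) [--+] → (1.52806, -0.18704, 0.7998)–(1.13523, -1.13523, 0.7998)  len=1.0263
  (v33,v3,v4) [+-+] → (1.52806, -0.18704, 0.7998)–(1.60552, 0, 0.7998)  len=0.2024

Chained into 1 loop(s):
  loop 1: 16 segments, perimeter = 9.8303
Total perimeter = 9.830
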